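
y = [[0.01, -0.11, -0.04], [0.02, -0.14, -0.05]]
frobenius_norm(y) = 0.19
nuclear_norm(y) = 0.19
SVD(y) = [[-0.62,-0.79], [-0.79,0.62]] @ diag([0.19047205271069206, 0.00451631887440656]) @ [[-0.12, 0.93, 0.34], [0.99, 0.07, 0.15]]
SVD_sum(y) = [[0.01, -0.11, -0.04], [0.02, -0.14, -0.05]] + [[-0.00, -0.0, -0.0], [0.0, 0.00, 0.00]]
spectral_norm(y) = 0.19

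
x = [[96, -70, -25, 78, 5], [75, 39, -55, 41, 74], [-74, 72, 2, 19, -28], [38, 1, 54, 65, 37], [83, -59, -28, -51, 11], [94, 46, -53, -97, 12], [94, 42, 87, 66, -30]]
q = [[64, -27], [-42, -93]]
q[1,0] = -42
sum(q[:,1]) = -120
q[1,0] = -42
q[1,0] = -42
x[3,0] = 38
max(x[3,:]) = 65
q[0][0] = 64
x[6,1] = 42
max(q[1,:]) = -42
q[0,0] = 64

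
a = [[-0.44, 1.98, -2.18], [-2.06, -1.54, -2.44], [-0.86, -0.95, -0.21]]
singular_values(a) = [3.87, 2.84, 0.25]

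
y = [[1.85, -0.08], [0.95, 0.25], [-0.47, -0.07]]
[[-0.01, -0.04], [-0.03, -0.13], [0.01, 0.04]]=y @ [[-0.01, -0.04], [-0.10, -0.37]]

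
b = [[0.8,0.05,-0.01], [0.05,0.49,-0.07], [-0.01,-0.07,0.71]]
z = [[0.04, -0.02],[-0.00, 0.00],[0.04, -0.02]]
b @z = [[0.03, -0.02], [-0.0, 0.0], [0.03, -0.01]]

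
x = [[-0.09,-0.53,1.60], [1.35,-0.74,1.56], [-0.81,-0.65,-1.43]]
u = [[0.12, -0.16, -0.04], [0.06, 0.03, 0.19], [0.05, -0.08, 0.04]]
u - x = [[0.21, 0.37, -1.64],[-1.29, 0.77, -1.37],[0.86, 0.57, 1.47]]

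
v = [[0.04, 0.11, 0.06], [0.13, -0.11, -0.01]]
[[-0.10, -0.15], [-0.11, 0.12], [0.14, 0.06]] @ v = [[-0.02, 0.01, -0.00], [0.01, -0.03, -0.01], [0.01, 0.01, 0.01]]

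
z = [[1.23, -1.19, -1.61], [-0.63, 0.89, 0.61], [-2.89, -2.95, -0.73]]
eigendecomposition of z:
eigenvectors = [[0.44, 0.83, 0.38], [-0.10, -0.45, -0.68], [0.89, -0.33, 0.63]]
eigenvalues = [-1.8, 2.52, 0.68]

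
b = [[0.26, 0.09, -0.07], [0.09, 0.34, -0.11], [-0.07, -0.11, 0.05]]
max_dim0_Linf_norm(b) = 0.34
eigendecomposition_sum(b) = [[0.12,0.18,-0.07], [0.18,0.28,-0.11], [-0.07,-0.11,0.04]] + [[0.14, -0.09, 0.0], [-0.09, 0.06, -0.00], [0.0, -0.00, 0.0]] + [[0.00, 0.00, 0.0], [0.0, 0.0, 0.0], [0.0, 0.00, 0.01]]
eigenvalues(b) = [0.44, 0.2, 0.01]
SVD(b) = [[-0.52, 0.84, 0.17], [-0.8, -0.54, 0.27], [0.32, 0.01, 0.95]] @ diag([0.44186735732437643, 0.20151795051250143, 0.006614692163122138]) @ [[-0.52, -0.8, 0.32], [0.84, -0.54, 0.01], [0.17, 0.27, 0.95]]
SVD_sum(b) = [[0.12, 0.18, -0.07], [0.18, 0.28, -0.11], [-0.07, -0.11, 0.04]] + [[0.14, -0.09, 0.00],[-0.09, 0.06, -0.00],[0.0, -0.00, 0.00]] + [[0.0, 0.00, 0.0],[0.0, 0.0, 0.0],[0.00, 0.0, 0.01]]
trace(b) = 0.65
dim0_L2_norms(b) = [0.28, 0.37, 0.14]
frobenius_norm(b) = 0.49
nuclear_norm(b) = 0.65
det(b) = 0.00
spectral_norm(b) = 0.44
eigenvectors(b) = [[0.52, 0.84, 0.17], [0.80, -0.54, 0.27], [-0.32, 0.01, 0.95]]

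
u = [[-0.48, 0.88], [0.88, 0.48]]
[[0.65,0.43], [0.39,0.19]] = u @ [[0.03,  -0.04], [0.76,  0.47]]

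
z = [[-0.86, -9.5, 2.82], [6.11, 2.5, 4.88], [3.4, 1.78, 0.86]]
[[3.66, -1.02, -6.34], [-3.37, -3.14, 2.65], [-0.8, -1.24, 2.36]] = z@ [[0.27, -0.33, 0.52], [-0.62, 0.06, 0.51], [-0.71, -0.26, -0.37]]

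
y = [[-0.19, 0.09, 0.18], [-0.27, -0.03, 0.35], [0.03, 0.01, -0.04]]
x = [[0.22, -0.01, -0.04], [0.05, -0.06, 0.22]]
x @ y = [[-0.04, 0.02, 0.04], [0.01, 0.01, -0.02]]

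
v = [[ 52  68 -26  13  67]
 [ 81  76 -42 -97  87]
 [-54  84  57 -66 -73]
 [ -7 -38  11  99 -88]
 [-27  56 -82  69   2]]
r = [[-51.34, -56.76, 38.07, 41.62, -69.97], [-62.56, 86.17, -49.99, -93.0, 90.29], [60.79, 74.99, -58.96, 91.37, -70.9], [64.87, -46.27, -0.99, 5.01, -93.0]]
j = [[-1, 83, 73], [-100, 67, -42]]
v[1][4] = 87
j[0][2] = 73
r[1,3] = -93.0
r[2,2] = -58.96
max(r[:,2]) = 38.07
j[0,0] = -1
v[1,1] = 76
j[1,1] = 67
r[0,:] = [-51.34, -56.76, 38.07, 41.62, -69.97]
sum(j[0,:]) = 155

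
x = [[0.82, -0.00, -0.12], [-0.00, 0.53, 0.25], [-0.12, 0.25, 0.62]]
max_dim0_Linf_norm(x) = 0.82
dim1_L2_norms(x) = [0.83, 0.59, 0.68]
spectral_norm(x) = 0.92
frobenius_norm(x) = 1.22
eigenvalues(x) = [0.92, 0.74, 0.31]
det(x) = 0.21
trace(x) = 1.97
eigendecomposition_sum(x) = [[0.46,-0.25,-0.39], [-0.25,0.13,0.21], [-0.39,0.21,0.33]] + [[0.35, 0.28, 0.24],[0.28, 0.23, 0.19],[0.24, 0.19, 0.16]] + [[0.01, -0.04, 0.03], [-0.04, 0.17, -0.15], [0.03, -0.15, 0.13]]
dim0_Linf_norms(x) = [0.82, 0.53, 0.62]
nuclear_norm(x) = 1.97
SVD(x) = [[-0.71, -0.69, 0.15], [0.38, -0.55, -0.74], [0.60, -0.46, 0.65]] @ diag([0.9215051051389036, 0.7394886713260277, 0.30900622353506907]) @ [[-0.71, 0.38, 0.60], [-0.69, -0.55, -0.46], [0.15, -0.74, 0.65]]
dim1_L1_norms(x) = [0.94, 0.78, 0.99]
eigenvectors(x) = [[0.71,-0.69,0.15], [-0.38,-0.55,-0.74], [-0.60,-0.46,0.65]]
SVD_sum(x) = [[0.46, -0.25, -0.39],  [-0.25, 0.13, 0.21],  [-0.39, 0.21, 0.33]] + [[0.35, 0.28, 0.24], [0.28, 0.23, 0.19], [0.24, 0.19, 0.16]] + [[0.01, -0.04, 0.03], [-0.04, 0.17, -0.15], [0.03, -0.15, 0.13]]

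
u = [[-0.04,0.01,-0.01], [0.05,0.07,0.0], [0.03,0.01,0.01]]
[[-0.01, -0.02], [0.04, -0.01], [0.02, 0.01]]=u @ [[0.18, 0.31], [0.39, -0.38], [0.61, 0.14]]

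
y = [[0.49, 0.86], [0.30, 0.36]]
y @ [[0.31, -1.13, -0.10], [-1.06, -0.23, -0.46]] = [[-0.76, -0.75, -0.44], [-0.29, -0.42, -0.2]]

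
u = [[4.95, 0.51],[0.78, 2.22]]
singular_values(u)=[5.1, 2.08]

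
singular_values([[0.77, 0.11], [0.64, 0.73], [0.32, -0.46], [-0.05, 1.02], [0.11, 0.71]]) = [1.56, 0.99]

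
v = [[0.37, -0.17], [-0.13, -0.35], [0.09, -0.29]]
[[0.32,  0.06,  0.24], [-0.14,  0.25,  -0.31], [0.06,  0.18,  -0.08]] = v @ [[0.90, -0.14, 0.90],  [0.07, -0.65, 0.56]]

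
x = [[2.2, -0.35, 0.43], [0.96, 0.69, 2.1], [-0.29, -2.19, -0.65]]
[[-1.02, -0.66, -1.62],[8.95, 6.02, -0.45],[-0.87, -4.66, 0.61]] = x @ [[-1.66, -0.6, -0.82], [-0.97, 1.41, -0.24], [5.34, 2.68, 0.24]]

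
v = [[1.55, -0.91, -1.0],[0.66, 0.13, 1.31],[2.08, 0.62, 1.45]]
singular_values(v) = [2.96, 2.07, 0.44]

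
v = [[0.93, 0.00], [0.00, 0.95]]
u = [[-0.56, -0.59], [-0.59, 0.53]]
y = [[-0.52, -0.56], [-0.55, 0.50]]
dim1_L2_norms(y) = [0.76, 0.74]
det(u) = -0.64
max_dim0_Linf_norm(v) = 0.95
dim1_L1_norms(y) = [1.08, 1.05]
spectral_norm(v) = 0.95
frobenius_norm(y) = 1.07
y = u @ v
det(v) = 0.88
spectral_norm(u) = 0.82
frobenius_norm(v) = 1.33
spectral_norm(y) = 0.76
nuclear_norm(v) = 1.88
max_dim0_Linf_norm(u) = 0.59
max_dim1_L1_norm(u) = 1.15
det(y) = -0.57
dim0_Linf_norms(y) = [0.55, 0.56]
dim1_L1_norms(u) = [1.15, 1.12]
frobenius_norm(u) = 1.14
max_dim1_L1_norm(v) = 0.95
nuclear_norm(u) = 1.61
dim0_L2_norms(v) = [0.93, 0.95]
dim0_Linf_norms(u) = [0.59, 0.59]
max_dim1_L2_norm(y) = 0.76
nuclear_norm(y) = 1.51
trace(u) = -0.03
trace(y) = -0.02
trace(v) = 1.88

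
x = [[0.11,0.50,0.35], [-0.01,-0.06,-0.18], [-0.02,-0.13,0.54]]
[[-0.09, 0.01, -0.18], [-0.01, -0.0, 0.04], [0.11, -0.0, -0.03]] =x@[[-0.18, -0.18, -0.18], [-0.24, 0.05, -0.23], [0.14, -0.00, -0.12]]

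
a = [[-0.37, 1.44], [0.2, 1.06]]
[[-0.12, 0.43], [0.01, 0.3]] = a@[[0.22, -0.03], [-0.03, 0.29]]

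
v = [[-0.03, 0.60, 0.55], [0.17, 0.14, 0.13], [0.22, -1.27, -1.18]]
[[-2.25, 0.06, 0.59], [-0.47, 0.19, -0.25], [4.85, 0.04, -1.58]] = v@ [[0.34,1.02,-2.17], [-1.70,1.25,0.95], [-2.22,-1.19,-0.09]]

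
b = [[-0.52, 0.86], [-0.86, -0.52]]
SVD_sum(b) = [[-0.52, 0.00], [-0.86, 0.0]] + [[0.00, 0.86], [0.00, -0.52]]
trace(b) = -1.04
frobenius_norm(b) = 1.42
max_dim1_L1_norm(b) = 1.38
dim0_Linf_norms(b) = [0.86, 0.86]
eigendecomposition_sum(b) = [[-0.26+0.43j,0.43+0.26j],[-0.43-0.26j,(-0.26+0.43j)]] + [[-0.26-0.43j, 0.43-0.26j], [(-0.43+0.26j), -0.26-0.43j]]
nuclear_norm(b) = 2.01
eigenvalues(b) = [(-0.52+0.86j), (-0.52-0.86j)]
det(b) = 1.01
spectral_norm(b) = 1.00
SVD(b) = [[-0.52, -0.86], [-0.86, 0.52]] @ diag([1.0049875621120892, 1.004987562112089]) @ [[1.0, 0.00],  [-0.0, -1.00]]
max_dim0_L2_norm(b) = 1.0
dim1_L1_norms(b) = [1.38, 1.38]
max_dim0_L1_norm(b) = 1.38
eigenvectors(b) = [[0.71+0.00j,(0.71-0j)], [0.71j,0.00-0.71j]]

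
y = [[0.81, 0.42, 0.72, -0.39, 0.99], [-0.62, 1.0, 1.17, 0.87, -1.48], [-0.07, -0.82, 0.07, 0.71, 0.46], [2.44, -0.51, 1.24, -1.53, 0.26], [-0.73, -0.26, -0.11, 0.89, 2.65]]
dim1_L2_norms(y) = [1.58, 2.39, 1.18, 3.19, 2.9]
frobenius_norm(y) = 5.31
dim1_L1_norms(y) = [3.33, 5.14, 2.13, 5.98, 4.64]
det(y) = -2.84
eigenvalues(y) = [(-0.94+0j), (0.13+1.12j), (0.13-1.12j), (0.85+0j), (2.83+0j)]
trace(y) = 3.00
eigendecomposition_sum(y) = [[0.86-0.00j, (-0.21+0j), 0.52-0.00j, -0.75+0.00j, -0.33+0.00j], [-0.03+0.00j, (0.01-0j), -0.02+0.00j, 0.02-0.00j, 0.01-0.00j], [-0.92+0.00j, (0.23-0j), -0.56+0.00j, (0.81-0j), (0.36-0j)], [(1.52-0j), (-0.37+0j), (0.92-0j), (-1.33+0j), -0.59+0.00j], [-0.23+0.00j, (0.06-0j), (-0.14+0j), 0.20-0.00j, 0.09-0.00j]] + [[-0.51+0.44j, 0.39-0.16j, -0.32-0.25j, 0.17-0.40j, 0.46+0.02j], [-0.77-0.50j, (0.37+0.46j), (0.2-0.52j), 0.59+0.07j, 0.15+0.62j], [(0.52-0.55j), -0.42+0.23j, 0.38+0.24j, (-0.15+0.46j), (-0.52+0.03j)], [(0.07+0.32j), 0.02-0.21j, (-0.18+0.08j), (-0.13-0.17j), 0.12-0.19j], [(-0.17-0.14j), (0.07+0.12j), 0.06-0.12j, (0.14+0.03j), (0.02+0.15j)]] + [[(-0.51-0.44j),  (0.39+0.16j),  (-0.32+0.25j),  (0.17+0.4j),  0.46-0.02j], [(-0.77+0.5j),  (0.37-0.46j),  (0.2+0.52j),  (0.59-0.07j),  (0.15-0.62j)], [(0.52+0.55j),  (-0.42-0.23j),  0.38-0.24j,  (-0.15-0.46j),  (-0.52-0.03j)], [(0.07-0.32j),  0.02+0.21j,  -0.18-0.08j,  (-0.13+0.17j),  0.12+0.19j], [-0.17+0.14j,  0.07-0.12j,  0.06+0.12j,  (0.14-0.03j),  (0.02-0.15j)]] + [[1.09-0.00j, (0.05+0j), 0.92-0.00j, -0.17+0.00j, -0.77+0.00j], [(0.83-0j), (0.04+0j), (0.7-0j), -0.13+0.00j, -0.58+0.00j], [-0.08+0.00j, (-0-0j), (-0.06+0j), (0.01-0j), 0.05-0.00j], [(0.91-0j), 0.04+0.00j, (0.77-0j), (-0.14+0j), -0.64+0.00j], [(0.11-0j), 0.00+0.00j, (0.09-0j), (-0.02+0j), -0.07+0.00j]] + [[-0.12+0.00j, (-0.21-0j), (-0.08+0j), 0.19-0.00j, (1.17-0j)], [(0.12-0j), (0.22+0j), (0.08-0j), -0.20+0.00j, -1.20+0.00j], [-0.11+0.00j, -0.20-0.00j, (-0.07+0j), (0.18-0j), (1.09-0j)], [(-0.13+0j), -0.23-0.00j, (-0.09+0j), (0.21-0j), (1.26-0j)], [(-0.27+0j), -0.47-0.00j, -0.18+0.00j, (0.43-0j), 2.60-0.00j]]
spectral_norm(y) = 3.56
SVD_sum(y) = [[0.73, -0.09, 0.3, -0.53, -0.06],  [-0.45, 0.05, -0.18, 0.32, 0.04],  [-0.29, 0.03, -0.12, 0.21, 0.02],  [2.39, -0.28, 0.98, -1.73, -0.2],  [-0.94, 0.11, -0.39, 0.68, 0.08]] + [[0.08, -0.22, -0.09, 0.0, 0.80], [-0.18, 0.48, 0.2, -0.01, -1.77], [0.06, -0.17, -0.07, 0.0, 0.61], [0.05, -0.12, -0.05, 0.00, 0.45], [0.24, -0.66, -0.28, 0.01, 2.43]] + [[-0.00, 0.37, 0.66, 0.29, 0.18], [-0.01, 0.61, 1.09, 0.48, 0.29], [-0.00, 0.02, 0.03, 0.01, 0.01], [-0.00, 0.12, 0.21, 0.09, 0.06], [-0.0, 0.3, 0.53, 0.23, 0.14]] + [[-0.06, 0.33, -0.11, -0.2, 0.08], [0.02, -0.14, 0.05, 0.09, -0.04], [0.12, -0.72, 0.25, 0.45, -0.18], [0.04, -0.21, 0.07, 0.13, -0.05], [-0.0, 0.01, -0.0, -0.01, 0.0]] + [[0.06, 0.03, -0.04, 0.05, -0.00], [-0.01, -0.01, 0.01, -0.01, 0.00], [0.04, 0.02, -0.02, 0.03, -0.00], [-0.03, -0.01, 0.02, -0.03, 0.0], [-0.03, -0.02, 0.02, -0.03, 0.0]]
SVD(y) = [[-0.27,0.25,0.47,-0.39,-0.7], [0.16,-0.55,0.78,0.17,0.17], [0.11,0.19,0.02,0.87,-0.44], [-0.88,0.14,0.15,0.25,0.35], [0.34,0.76,0.38,-0.01,0.4]] @ diag([3.564376675701343, 3.3529099891345195, 1.7591774951435097, 1.05387019724127, 0.12831861293458663]) @ [[-0.76, 0.09, -0.31, 0.55, 0.06], [0.10, -0.26, -0.11, 0.00, 0.95], [-0.0, 0.45, 0.80, 0.35, 0.21], [0.13, -0.79, 0.28, 0.49, -0.2], [-0.62, -0.32, 0.42, -0.57, 0.03]]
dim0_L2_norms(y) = [2.74, 1.48, 1.86, 2.13, 3.24]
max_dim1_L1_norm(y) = 5.98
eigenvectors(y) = [[-0.43+0.00j, 0.13-0.45j, (0.13+0.45j), -0.66+0.00j, 0.33+0.00j], [0.01+0.00j, 0.65+0.00j, (0.65-0j), (-0.5+0j), -0.34+0.00j], [(0.47+0j), (-0.1+0.52j), (-0.1-0.52j), 0.05+0.00j, (0.31+0j)], [-0.76+0.00j, (-0.16-0.16j), (-0.16+0.16j), (-0.55+0j), 0.36+0.00j], [(0.12+0j), (0.15+0.02j), 0.15-0.02j, -0.06+0.00j, 0.74+0.00j]]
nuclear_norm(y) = 9.86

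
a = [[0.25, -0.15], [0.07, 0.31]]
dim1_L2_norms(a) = [0.29, 0.32]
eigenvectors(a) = [[(0.83+0j), (0.83-0j)],[(-0.17-0.54j), (-0.17+0.54j)]]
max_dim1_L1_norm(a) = 0.4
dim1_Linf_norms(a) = [0.25, 0.31]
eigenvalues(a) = [(0.28+0.1j), (0.28-0.1j)]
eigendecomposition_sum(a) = [[0.13+0.09j, (-0.07+0.21j)], [0.04-0.10j, (0.16+0.01j)]] + [[0.13-0.09j,(-0.07-0.21j)], [0.04+0.10j,0.16-0.01j]]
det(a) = 0.09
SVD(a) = [[-0.61, 0.8],[0.80, 0.61]] @ diag([0.35083217912982645, 0.25083217912982647]) @ [[-0.27, 0.96], [0.96, 0.27]]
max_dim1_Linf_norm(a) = 0.31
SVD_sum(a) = [[0.06,-0.20], [-0.08,0.27]] + [[0.19, 0.05], [0.15, 0.04]]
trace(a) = 0.56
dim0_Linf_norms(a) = [0.25, 0.31]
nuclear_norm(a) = 0.60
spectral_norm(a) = 0.35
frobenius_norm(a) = 0.43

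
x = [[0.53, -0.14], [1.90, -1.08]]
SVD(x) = [[-0.24, -0.97], [-0.97, 0.24]] @ diag([2.2490754463090896, 0.13623375796611314]) @ [[-0.88, 0.48], [-0.48, -0.88]]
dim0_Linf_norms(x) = [1.9, 1.08]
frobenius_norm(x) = 2.25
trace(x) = -0.55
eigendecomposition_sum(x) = [[0.39, -0.04],[0.53, -0.05]] + [[0.14, -0.10],[1.37, -1.03]]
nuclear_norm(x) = 2.39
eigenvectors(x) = [[0.6, 0.1], [0.8, 1.00]]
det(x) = -0.31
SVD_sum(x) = [[0.47,-0.26], [1.92,-1.05]] + [[0.06, 0.12], [-0.02, -0.03]]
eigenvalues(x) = [0.34, -0.89]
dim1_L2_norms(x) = [0.55, 2.19]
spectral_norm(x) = 2.25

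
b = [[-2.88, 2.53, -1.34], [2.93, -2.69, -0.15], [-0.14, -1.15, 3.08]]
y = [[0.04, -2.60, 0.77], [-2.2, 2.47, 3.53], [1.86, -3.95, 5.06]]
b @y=[[-8.17, 19.03, -0.07], [5.76, -13.67, -8.00], [8.25, -14.64, 11.42]]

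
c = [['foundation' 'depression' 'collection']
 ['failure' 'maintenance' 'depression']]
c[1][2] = 'depression'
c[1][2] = 'depression'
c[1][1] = 'maintenance'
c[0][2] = 'collection'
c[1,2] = 'depression'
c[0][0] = 'foundation'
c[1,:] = ['failure', 'maintenance', 'depression']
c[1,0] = 'failure'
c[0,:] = ['foundation', 'depression', 'collection']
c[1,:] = ['failure', 'maintenance', 'depression']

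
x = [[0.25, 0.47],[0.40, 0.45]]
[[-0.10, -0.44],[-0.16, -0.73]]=x @ [[-0.44, -1.97], [0.03, 0.12]]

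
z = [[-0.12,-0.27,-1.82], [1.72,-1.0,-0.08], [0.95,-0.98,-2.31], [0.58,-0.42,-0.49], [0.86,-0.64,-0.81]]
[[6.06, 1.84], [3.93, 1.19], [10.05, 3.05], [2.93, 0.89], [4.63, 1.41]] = z @ [[0.95, 0.29], [-2.05, -0.62], [-3.09, -0.94]]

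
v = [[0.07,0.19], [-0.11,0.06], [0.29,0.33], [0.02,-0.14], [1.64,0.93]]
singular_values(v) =[1.94, 0.25]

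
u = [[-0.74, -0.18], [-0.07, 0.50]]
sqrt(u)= [[0.01+0.86j, (-0.1+0.12j)], [-0.04+0.05j, (0.71+0.01j)]]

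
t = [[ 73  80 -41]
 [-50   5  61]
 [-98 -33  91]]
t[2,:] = [-98, -33, 91]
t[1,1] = 5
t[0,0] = 73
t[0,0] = 73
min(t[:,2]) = -41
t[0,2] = -41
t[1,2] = 61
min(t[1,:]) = -50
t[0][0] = 73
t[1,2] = 61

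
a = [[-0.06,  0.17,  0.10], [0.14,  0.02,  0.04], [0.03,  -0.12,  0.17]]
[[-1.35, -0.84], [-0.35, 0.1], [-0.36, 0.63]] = a@[[-0.26,1.28], [-4.82,-4.64], [-5.49,0.22]]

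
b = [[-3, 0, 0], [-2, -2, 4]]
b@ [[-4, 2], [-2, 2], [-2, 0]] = [[12, -6], [4, -8]]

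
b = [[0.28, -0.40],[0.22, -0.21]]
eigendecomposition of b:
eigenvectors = [[0.80+0.00j, (0.8-0j)], [0.49-0.34j, 0.49+0.34j]]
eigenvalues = [(0.04+0.17j), (0.04-0.17j)]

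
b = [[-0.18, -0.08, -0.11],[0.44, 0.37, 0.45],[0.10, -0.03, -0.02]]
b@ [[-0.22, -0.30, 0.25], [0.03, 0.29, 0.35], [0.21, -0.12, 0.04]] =[[0.01, 0.04, -0.08], [0.01, -0.08, 0.26], [-0.03, -0.04, 0.01]]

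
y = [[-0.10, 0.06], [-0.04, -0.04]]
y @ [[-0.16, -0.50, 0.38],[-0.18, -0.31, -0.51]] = [[0.01, 0.03, -0.07], [0.01, 0.03, 0.01]]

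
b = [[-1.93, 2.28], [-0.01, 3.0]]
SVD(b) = [[0.71, 0.71],[0.71, -0.71]] @ diag([3.9775755788349882, 1.4499284515642525]) @ [[-0.34, 0.94], [-0.94, -0.34]]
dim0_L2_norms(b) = [1.93, 3.77]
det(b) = -5.77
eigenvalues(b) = [-1.93, 3.0]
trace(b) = 1.07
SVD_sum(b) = [[-0.96, 2.63], [-0.97, 2.65]] + [[-0.97, -0.35], [0.96, 0.35]]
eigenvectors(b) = [[-1.0,  -0.42], [-0.0,  -0.91]]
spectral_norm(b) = 3.98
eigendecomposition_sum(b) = [[-1.93, 0.89], [-0.00, 0.00]] + [[-0.00,1.39],[-0.01,3.00]]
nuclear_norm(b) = 5.43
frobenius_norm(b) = 4.23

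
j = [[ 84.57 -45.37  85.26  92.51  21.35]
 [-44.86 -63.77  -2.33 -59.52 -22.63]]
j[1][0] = -44.86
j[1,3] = -59.52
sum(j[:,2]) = 82.93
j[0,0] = 84.57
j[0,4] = 21.35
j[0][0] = 84.57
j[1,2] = -2.33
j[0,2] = 85.26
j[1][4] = -22.63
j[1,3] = -59.52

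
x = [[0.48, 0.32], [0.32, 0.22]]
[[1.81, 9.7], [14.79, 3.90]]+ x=[[2.29, 10.02], [15.11, 4.12]]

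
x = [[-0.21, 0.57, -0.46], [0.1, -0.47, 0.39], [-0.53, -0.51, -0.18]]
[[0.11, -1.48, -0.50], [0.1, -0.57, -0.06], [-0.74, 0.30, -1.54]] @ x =[[0.09, 1.01, -0.54], [-0.05, 0.36, -0.26], [1.00, 0.22, 0.73]]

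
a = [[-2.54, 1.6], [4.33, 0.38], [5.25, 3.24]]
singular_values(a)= [7.59, 2.9]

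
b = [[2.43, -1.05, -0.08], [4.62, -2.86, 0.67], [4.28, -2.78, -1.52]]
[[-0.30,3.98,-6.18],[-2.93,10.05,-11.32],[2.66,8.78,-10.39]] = b@[[-0.07, 0.57, -2.77], [0.32, -2.5, -0.52], [-2.53, 0.40, -0.01]]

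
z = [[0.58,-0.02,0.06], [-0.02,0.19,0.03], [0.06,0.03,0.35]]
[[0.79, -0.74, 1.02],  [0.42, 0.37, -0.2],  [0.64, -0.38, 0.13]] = z @ [[1.28,  -1.09,  1.72], [2.11,  2.0,  -0.89], [1.43,  -1.07,  0.16]]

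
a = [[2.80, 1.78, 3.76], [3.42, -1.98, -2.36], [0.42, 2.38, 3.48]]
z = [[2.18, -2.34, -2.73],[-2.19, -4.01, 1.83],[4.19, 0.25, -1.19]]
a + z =[[4.98, -0.56, 1.03], [1.23, -5.99, -0.53], [4.61, 2.63, 2.29]]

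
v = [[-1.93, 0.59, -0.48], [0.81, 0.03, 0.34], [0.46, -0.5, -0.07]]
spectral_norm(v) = 2.30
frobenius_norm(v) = 2.35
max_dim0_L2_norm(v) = 2.14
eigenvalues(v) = [-1.98, -0.03, 0.04]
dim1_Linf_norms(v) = [1.93, 0.81, 0.5]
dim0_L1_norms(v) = [3.2, 1.12, 0.89]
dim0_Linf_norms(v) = [1.93, 0.59, 0.48]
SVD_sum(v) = [[-1.93, 0.58, -0.49], [0.77, -0.23, 0.19], [0.51, -0.15, 0.13]] + [[0.00,0.01,0.01], [0.04,0.26,0.15], [-0.05,-0.35,-0.20]] + [[0.0, 0.0, -0.0], [0.0, 0.00, -0.0], [0.0, 0.0, -0.0]]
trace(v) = -1.97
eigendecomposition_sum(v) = [[-2.02, 0.45, -0.59], [0.7, -0.16, 0.20], [0.67, -0.15, 0.2]] + [[0.04,0.06,0.06], [0.04,0.07,0.06], [-0.10,-0.16,-0.14]] + [[0.05, 0.08, 0.05], [0.07, 0.12, 0.07], [-0.11, -0.19, -0.12]]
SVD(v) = [[-0.90,-0.03,0.43], [0.36,-0.60,0.72], [0.24,0.8,0.55]] @ diag([2.2997861631951317, 0.503466127680241, 0.0023370611622234748]) @ [[0.93,-0.28,0.23],  [-0.13,-0.86,-0.49],  [0.34,0.43,-0.84]]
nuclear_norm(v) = 2.81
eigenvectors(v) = [[-0.90,-0.33,-0.34], [0.31,-0.37,-0.49], [0.30,0.87,0.80]]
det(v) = 0.00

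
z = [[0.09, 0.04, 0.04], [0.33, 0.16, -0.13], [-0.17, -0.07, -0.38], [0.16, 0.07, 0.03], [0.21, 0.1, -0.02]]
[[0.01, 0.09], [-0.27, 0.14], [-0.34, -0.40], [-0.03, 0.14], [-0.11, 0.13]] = z @ [[-0.63, 0.82],  [0.49, -0.23],  [1.09, 0.73]]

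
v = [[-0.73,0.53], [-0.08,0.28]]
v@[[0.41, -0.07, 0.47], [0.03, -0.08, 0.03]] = [[-0.28, 0.01, -0.33], [-0.02, -0.02, -0.03]]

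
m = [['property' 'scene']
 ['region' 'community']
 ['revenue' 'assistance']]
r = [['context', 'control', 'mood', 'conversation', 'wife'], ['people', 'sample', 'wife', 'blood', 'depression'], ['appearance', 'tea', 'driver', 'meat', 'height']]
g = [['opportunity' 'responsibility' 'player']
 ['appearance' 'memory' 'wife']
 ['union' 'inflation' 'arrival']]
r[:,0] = ['context', 'people', 'appearance']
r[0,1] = 'control'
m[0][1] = 'scene'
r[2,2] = 'driver'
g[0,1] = 'responsibility'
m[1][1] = 'community'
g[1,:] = ['appearance', 'memory', 'wife']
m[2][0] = 'revenue'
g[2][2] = 'arrival'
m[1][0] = 'region'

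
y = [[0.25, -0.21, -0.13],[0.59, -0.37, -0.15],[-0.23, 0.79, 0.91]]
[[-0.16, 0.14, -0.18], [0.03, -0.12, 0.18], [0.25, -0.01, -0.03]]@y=[[0.08, -0.16, -0.16], [-0.1, 0.18, 0.18], [0.06, -0.07, -0.06]]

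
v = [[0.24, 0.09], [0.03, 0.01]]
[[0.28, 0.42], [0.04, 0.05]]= v@[[1.60, 1.22], [-1.15, 1.36]]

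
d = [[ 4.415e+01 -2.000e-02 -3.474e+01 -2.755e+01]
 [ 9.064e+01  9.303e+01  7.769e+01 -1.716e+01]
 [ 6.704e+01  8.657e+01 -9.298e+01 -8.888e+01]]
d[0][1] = -0.02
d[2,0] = 67.04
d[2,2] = -92.98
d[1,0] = 90.64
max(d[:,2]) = 77.69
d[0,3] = -27.55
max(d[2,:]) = 86.57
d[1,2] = 77.69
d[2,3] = -88.88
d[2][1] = 86.57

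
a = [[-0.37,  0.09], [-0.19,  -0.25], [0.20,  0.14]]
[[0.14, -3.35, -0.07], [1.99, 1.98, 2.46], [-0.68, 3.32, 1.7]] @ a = [[0.57, 0.84], [-0.62, 0.03], [-0.04, -0.65]]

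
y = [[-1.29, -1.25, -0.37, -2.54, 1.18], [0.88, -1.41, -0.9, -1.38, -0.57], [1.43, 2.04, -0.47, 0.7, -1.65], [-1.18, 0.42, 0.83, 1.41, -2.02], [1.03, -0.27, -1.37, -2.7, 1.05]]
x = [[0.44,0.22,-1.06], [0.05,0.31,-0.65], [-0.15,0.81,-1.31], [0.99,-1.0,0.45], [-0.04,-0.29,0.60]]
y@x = [[-3.14,  1.23,  2.23], [-0.89,  0.57,  0.2], [1.56,  0.34,  -2.90], [0.85,  -0.28,  -0.69], [-2.07,  1.43,  0.29]]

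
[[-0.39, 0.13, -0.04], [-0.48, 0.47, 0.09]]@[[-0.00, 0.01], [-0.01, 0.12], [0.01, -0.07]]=[[-0.0, 0.01], [-0.0, 0.05]]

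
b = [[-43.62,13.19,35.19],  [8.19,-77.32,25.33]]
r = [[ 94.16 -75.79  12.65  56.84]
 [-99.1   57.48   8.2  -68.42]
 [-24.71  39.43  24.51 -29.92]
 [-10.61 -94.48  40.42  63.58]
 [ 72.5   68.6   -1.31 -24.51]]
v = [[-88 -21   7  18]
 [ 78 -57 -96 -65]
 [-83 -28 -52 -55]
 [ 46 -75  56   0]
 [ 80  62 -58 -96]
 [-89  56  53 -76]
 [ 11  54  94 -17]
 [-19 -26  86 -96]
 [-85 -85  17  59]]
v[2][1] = -28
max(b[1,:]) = 25.33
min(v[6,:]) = -17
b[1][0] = 8.19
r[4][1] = 68.6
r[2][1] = 39.43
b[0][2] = 35.19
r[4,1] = 68.6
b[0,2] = 35.19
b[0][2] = 35.19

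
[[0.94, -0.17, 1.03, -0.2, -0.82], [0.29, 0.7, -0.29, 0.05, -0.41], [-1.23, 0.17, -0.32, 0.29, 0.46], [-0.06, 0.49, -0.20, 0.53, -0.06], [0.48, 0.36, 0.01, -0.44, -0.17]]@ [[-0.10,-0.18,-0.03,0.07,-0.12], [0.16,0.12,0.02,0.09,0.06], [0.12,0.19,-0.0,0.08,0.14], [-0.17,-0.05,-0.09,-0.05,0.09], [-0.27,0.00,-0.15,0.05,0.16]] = [[0.26, 0.02, 0.11, 0.10, -0.13], [0.15, -0.03, 0.06, 0.04, -0.09], [-0.06, 0.17, -0.05, -0.09, 0.21], [-0.01, 0.01, -0.03, -0.01, 0.05], [0.13, -0.02, 0.06, 0.08, -0.10]]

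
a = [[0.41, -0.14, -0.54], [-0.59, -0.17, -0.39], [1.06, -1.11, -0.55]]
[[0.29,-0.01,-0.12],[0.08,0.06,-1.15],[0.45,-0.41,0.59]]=a @ [[0.15, -0.1, 1.20], [-0.06, 0.35, 0.06], [-0.40, -0.15, 1.11]]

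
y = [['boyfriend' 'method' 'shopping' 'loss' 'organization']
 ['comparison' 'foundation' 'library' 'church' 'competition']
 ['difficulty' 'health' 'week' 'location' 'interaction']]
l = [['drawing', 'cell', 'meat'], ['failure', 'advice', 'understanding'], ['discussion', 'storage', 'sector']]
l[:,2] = ['meat', 'understanding', 'sector']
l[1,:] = ['failure', 'advice', 'understanding']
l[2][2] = 'sector'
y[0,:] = ['boyfriend', 'method', 'shopping', 'loss', 'organization']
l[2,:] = ['discussion', 'storage', 'sector']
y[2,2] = 'week'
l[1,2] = 'understanding'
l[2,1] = 'storage'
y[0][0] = 'boyfriend'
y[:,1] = ['method', 'foundation', 'health']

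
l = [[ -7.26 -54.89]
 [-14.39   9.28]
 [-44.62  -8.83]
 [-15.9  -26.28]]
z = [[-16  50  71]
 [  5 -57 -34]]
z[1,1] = -57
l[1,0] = -14.39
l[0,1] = -54.89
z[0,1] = 50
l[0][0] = -7.26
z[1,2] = -34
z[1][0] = 5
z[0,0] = -16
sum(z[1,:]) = -86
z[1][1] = -57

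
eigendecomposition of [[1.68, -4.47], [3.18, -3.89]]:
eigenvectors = [[0.76+0.00j,(0.76-0j)], [(0.48-0.43j),(0.48+0.43j)]]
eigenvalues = [(-1.11+2.54j), (-1.11-2.54j)]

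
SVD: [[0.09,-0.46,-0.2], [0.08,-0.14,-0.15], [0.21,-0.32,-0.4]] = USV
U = [[-0.64, 0.76, 0.06],  [-0.29, -0.17, -0.94],  [-0.71, -0.62, 0.33]]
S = [0.76, 0.19, 0.0]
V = [[-0.30, 0.74, 0.6], [-0.39, -0.67, 0.63], [-0.87, 0.04, -0.49]]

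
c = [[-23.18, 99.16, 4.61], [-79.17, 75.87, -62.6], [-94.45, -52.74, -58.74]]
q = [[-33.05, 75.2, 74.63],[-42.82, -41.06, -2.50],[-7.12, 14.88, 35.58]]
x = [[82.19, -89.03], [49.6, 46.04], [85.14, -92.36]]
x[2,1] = -92.36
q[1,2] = -2.5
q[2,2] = 35.58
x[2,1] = -92.36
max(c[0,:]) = 99.16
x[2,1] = -92.36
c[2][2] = -58.74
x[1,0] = 49.6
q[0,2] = 74.63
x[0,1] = -89.03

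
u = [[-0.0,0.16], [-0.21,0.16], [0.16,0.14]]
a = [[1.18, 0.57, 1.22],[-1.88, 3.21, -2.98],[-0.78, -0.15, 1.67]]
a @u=[[0.08, 0.45], [-1.15, -0.20], [0.30, 0.08]]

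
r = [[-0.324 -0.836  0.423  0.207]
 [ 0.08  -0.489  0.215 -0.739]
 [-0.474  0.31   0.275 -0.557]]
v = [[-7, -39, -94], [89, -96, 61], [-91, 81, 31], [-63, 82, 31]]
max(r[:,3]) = 0.207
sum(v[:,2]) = 29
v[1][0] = 89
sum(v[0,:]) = -140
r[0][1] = -0.836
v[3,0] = -63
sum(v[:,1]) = 28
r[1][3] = -0.739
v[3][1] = 82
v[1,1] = -96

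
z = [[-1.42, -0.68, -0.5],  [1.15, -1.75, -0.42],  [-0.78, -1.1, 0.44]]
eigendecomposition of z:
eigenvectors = [[(0.15+0j), (0.07+0.63j), (0.07-0.63j)],[(0.22+0j), (0.67+0j), 0.67-0.00j],[-0.96+0.00j, 0.23+0.31j, (0.23-0.31j)]]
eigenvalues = [(0.81+0j), (-1.77+0.88j), (-1.77-0.88j)]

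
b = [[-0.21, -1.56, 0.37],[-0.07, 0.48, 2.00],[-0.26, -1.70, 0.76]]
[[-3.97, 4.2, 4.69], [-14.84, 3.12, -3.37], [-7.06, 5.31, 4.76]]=b @ [[2.45,0.38,3.32], [0.45,-2.24,-3.62], [-7.44,2.11,-0.70]]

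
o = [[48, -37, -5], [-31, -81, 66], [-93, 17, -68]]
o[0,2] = -5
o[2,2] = -68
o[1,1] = -81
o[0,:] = [48, -37, -5]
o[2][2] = -68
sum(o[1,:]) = -46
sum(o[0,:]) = 6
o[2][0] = -93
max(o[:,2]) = 66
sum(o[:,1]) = -101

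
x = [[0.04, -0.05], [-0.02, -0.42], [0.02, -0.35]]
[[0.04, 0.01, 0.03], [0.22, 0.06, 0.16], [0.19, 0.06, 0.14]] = x @ [[0.32,0.13,0.24], [-0.53,-0.15,-0.40]]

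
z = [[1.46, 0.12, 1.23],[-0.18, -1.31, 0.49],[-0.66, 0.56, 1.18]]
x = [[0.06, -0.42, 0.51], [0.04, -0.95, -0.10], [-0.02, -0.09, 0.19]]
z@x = [[0.07, -0.84, 0.97],[-0.07, 1.28, 0.13],[-0.04, -0.36, -0.17]]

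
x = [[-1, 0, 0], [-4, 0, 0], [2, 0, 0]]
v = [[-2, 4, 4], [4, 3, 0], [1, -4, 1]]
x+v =[[-3, 4, 4], [0, 3, 0], [3, -4, 1]]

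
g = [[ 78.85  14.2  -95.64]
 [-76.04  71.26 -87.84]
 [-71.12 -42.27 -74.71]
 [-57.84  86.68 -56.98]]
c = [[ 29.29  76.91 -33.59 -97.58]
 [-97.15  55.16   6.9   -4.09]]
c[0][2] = -33.59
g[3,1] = 86.68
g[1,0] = -76.04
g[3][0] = -57.84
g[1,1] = 71.26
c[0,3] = -97.58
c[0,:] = [29.29, 76.91, -33.59, -97.58]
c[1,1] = 55.16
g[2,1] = -42.27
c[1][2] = 6.9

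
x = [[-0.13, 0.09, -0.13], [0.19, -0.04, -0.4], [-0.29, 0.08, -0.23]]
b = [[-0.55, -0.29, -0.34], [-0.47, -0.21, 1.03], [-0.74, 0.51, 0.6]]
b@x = [[0.12, -0.07, 0.27], [-0.28, 0.05, -0.09], [0.02, -0.04, -0.25]]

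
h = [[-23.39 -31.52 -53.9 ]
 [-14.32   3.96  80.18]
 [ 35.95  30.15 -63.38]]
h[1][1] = 3.96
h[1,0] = -14.32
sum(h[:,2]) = -37.099999999999994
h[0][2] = -53.9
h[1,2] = 80.18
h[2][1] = 30.15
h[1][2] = 80.18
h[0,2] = -53.9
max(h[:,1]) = 30.15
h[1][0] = -14.32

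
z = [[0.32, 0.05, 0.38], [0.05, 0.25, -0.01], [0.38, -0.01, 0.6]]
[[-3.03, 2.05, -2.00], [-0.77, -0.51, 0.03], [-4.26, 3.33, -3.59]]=z @ [[-2.14,0.65,4.14], [-2.87,-1.98,-1.04], [-5.79,5.10,-8.62]]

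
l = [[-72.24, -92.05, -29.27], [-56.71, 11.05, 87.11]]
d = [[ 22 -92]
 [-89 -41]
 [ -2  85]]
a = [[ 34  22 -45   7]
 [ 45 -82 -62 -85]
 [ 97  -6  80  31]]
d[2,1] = 85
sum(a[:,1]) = -66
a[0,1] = 22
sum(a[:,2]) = -27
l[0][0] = -72.24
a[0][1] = 22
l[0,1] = -92.05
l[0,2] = -29.27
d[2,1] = 85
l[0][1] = -92.05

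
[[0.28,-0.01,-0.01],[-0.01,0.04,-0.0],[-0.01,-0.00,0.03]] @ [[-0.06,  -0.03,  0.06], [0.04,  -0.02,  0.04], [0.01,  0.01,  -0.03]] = [[-0.02, -0.01, 0.02],[0.00, -0.0, 0.00],[0.0, 0.0, -0.00]]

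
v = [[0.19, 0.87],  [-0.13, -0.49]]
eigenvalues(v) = [-0.1, -0.2]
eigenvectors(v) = [[0.95, -0.91], [-0.32, 0.41]]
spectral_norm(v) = 1.02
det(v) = 0.02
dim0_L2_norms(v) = [0.23, 1.0]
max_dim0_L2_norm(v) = 1.0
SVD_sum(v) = [[0.20,0.87], [-0.11,-0.49]] + [[-0.01, 0.0], [-0.02, 0.0]]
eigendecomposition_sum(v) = [[-0.39,-0.87], [0.13,0.29]] + [[0.58, 1.74], [-0.26, -0.78]]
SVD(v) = [[-0.87, 0.49],[0.49, 0.87]] @ diag([1.024509106501572, 0.019521544389483003]) @ [[-0.22,-0.97], [-0.97,0.22]]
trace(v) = -0.30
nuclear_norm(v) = 1.04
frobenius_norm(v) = 1.02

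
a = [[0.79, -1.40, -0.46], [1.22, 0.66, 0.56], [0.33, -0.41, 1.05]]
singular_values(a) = [1.7, 1.63, 0.94]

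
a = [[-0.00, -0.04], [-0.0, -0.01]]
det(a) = 0.00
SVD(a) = [[0.97,-0.24], [0.24,0.97]] @ diag([0.04123105625617661, -0.0]) @ [[-0.00, -1.00], [-1.0, 0.0]]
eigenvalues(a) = [-0.0, -0.01]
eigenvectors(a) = [[1.0, 0.97], [0.00, 0.24]]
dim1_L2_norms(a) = [0.04, 0.01]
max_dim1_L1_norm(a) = 0.04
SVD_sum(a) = [[0.0,-0.04],  [0.00,-0.01]] + [[-0.0, -0.0], [0.00, -0.0]]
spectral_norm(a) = 0.04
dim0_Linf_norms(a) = [0.0, 0.04]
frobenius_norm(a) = 0.04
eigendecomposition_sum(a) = [[-0.0, 0.0], [-0.0, -0.0]] + [[-0.00, -0.04],[-0.00, -0.01]]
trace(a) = -0.01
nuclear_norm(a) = 0.04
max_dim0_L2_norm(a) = 0.04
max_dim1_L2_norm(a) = 0.04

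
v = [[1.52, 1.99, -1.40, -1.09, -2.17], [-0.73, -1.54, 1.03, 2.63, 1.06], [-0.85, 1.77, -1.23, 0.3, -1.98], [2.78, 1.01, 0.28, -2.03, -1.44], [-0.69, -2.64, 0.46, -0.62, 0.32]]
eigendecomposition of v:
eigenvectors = [[(-0.53+0j), -0.38+0.00j, 0.37-0.02j, 0.37+0.02j, 0.01+0.00j], [(-0.21+0j), 0.30+0.00j, -0.56+0.00j, -0.56-0.00j, 0.62+0.00j], [-0.30+0.00j, (0.79+0j), 0.35+0.22j, (0.35-0.22j), 0.33+0.00j], [(-0.56+0j), -0.01+0.00j, (0.19-0.42j), (0.19+0.42j), -0.42+0.00j], [0.52+0.00j, -0.37+0.00j, -0.22-0.33j, -0.22+0.33j, (0.58+0j)]]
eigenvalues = [(2.49+0j), (0.77+0j), (-2.21+2.17j), (-2.21-2.17j), (-1.8+0j)]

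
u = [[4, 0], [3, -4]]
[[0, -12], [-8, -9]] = u @[[0, -3], [2, 0]]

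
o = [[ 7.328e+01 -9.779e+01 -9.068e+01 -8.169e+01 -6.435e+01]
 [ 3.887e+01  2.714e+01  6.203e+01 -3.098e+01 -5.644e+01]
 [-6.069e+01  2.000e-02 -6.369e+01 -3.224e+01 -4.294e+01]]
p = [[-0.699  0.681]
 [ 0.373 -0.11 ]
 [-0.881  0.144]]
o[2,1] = 0.02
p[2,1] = 0.144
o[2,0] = -60.69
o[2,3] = -32.24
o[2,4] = -42.94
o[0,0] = 73.28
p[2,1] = 0.144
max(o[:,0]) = 73.28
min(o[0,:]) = -97.79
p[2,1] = 0.144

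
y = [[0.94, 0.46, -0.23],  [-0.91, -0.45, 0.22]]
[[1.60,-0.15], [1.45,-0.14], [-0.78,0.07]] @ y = [[1.64, 0.8, -0.4], [1.49, 0.73, -0.36], [-0.8, -0.39, 0.19]]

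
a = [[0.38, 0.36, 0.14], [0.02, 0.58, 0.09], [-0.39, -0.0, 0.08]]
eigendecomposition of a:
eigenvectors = [[-0.33, -0.55, 0.64], [-0.21, -0.26, 0.41], [0.92, 0.79, -0.64]]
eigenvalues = [0.22, 0.35, 0.47]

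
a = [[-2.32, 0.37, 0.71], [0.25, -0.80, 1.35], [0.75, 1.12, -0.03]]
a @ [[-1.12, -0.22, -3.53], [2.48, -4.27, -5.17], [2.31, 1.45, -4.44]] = [[5.16, -0.04, 3.12],[0.85, 5.32, -2.74],[1.87, -4.99, -8.3]]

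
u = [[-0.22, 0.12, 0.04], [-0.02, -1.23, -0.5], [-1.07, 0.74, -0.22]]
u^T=[[-0.22,  -0.02,  -1.07],[0.12,  -1.23,  0.74],[0.04,  -0.50,  -0.22]]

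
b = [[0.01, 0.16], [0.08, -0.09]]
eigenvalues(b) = [0.08, -0.16]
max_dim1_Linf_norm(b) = 0.16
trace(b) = -0.08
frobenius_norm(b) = 0.20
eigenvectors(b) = [[0.91, -0.68],[0.42, 0.74]]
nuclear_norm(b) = 0.26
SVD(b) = [[-0.83, 0.56], [0.56, 0.83]] @ diag([0.18656854249492383, 0.0734314575050762]) @ [[0.19, -0.98], [0.98, 0.19]]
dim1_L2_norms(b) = [0.16, 0.12]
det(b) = -0.01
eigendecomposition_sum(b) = [[0.06, 0.05], [0.03, 0.02]] + [[-0.05, 0.11], [0.05, -0.11]]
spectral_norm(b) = 0.19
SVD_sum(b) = [[-0.03, 0.15],  [0.02, -0.1]] + [[0.04, 0.01], [0.06, 0.01]]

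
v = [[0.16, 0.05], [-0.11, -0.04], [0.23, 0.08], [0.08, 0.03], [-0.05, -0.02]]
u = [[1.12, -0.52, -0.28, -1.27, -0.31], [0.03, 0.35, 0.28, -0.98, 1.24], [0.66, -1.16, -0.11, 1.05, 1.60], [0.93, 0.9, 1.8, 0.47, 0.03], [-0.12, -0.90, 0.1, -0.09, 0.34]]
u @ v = [[0.09, 0.02], [-0.11, -0.04], [0.21, 0.07], [0.50, 0.17], [0.08, 0.03]]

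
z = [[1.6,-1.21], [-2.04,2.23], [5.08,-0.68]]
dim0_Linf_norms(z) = [5.08, 2.23]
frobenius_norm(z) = 6.28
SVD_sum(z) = [[1.80, -0.62], [-2.51, 0.86], [4.76, -1.63]] + [[-0.20, -0.59],[0.47, 1.37],[0.32, 0.95]]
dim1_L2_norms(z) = [2.01, 3.02, 5.13]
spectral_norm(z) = 5.99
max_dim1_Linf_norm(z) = 5.08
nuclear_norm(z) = 7.86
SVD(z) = [[-0.32, 0.34],[0.44, -0.77],[-0.84, -0.54]] @ diag([5.99425010541515, 1.8698571265555208]) @ [[-0.95, 0.32], [-0.32, -0.95]]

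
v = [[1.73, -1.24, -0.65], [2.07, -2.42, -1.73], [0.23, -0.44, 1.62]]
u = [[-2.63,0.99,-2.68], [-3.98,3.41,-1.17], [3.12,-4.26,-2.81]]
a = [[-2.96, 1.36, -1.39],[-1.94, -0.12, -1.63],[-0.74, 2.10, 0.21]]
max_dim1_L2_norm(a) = 3.54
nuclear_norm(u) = 12.32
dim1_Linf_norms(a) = [2.96, 1.94, 2.1]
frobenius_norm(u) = 8.93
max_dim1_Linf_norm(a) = 2.96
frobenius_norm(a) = 4.90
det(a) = -2.08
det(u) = 6.70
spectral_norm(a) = 4.39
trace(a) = -2.87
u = a @ v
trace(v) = 0.93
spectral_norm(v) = 4.23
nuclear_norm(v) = 6.38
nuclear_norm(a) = 6.77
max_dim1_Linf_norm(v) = 2.42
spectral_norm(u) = 7.82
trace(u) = -2.03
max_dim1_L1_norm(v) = 6.22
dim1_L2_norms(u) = [3.88, 5.37, 5.98]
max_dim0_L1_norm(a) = 5.64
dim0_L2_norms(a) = [3.62, 2.5, 2.15]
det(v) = -3.22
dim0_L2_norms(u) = [5.7, 5.55, 4.06]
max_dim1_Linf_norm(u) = 4.26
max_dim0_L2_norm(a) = 3.62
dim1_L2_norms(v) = [2.23, 3.62, 1.69]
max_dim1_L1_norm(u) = 10.19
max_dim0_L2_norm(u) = 5.7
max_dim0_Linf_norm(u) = 4.26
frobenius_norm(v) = 4.58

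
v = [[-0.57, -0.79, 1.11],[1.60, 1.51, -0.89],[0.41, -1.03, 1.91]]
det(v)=-0.935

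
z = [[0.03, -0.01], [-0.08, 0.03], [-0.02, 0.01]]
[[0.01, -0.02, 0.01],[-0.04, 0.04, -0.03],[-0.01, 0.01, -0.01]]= z @ [[0.49, -0.48, 0.51], [-0.01, 0.19, 0.41]]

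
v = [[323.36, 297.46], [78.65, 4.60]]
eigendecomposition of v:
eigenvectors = [[0.98, -0.62], [0.2, 0.79]]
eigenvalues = [384.88, -56.92]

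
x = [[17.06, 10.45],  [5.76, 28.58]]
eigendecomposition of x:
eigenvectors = [[-0.94, -0.56], [0.35, -0.83]]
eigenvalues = [13.16, 32.48]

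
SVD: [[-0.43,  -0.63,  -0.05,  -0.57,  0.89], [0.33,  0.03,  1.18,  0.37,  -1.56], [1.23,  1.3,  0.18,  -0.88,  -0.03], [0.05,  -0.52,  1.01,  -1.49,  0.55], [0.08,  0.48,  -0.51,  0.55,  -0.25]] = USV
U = [[-0.51, -0.12, -0.07, 0.14, 0.84], [0.55, 0.41, -0.64, 0.03, 0.34], [0.09, 0.71, 0.65, 0.16, 0.19], [-0.59, 0.53, -0.31, -0.48, -0.23], [0.28, -0.16, 0.26, -0.85, 0.31]]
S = [2.47, 2.23, 1.84, 0.08, 0.0]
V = [[0.21, 0.37, -0.02, 0.59, -0.69], [0.48, 0.30, 0.55, -0.57, -0.20], [0.34, 0.63, -0.59, -0.09, 0.37], [0.74, -0.44, 0.10, 0.39, 0.31], [-0.24, 0.44, 0.58, 0.41, 0.49]]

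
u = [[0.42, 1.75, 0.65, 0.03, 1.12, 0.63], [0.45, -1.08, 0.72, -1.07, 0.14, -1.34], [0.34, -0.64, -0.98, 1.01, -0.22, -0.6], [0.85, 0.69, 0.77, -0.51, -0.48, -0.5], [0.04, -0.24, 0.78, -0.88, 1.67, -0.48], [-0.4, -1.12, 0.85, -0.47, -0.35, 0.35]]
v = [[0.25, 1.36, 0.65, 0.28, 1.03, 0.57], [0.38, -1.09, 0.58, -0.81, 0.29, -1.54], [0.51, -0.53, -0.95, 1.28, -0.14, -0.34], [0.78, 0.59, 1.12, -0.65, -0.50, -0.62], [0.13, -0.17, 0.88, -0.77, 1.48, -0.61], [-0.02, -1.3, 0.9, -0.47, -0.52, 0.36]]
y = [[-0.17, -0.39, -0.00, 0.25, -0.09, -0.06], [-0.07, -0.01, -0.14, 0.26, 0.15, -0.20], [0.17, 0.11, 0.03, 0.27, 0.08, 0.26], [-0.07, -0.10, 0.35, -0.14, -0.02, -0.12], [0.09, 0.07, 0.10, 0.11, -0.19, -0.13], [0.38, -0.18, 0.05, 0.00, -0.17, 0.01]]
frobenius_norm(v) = 4.71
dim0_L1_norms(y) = [0.95, 0.86, 0.67, 1.03, 0.7, 0.78]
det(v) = -1.53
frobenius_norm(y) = 1.03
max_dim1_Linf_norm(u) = 1.75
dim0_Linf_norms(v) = [0.78, 1.36, 1.12, 1.28, 1.48, 1.54]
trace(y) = -0.47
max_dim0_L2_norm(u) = 2.54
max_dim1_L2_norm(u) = 2.31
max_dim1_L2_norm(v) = 2.19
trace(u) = -0.13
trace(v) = -0.60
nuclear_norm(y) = 2.38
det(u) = 0.04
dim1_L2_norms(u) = [2.31, 2.2, 1.71, 1.59, 2.11, 1.61]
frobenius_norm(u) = 4.76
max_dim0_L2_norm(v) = 2.32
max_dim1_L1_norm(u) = 4.8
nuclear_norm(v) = 9.93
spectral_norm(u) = 2.92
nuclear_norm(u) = 9.67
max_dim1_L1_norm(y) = 0.96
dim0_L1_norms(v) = [2.07, 5.04, 5.08, 4.26, 3.96, 4.04]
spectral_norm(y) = 0.55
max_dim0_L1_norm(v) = 5.08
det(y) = 0.00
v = y + u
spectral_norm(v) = 3.02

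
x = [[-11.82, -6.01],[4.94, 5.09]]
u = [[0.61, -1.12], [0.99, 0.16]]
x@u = [[-13.16, 12.28], [8.05, -4.72]]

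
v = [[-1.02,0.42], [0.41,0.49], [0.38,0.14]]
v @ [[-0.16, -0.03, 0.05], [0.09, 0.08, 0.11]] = [[0.20, 0.06, -0.0], [-0.02, 0.03, 0.07], [-0.05, -0.00, 0.03]]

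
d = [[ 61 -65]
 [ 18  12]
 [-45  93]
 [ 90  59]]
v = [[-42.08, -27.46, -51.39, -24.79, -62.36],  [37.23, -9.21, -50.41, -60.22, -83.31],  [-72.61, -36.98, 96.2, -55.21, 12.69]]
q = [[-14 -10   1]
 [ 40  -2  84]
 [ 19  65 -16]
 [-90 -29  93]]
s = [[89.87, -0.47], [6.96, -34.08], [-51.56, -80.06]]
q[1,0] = 40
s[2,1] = -80.06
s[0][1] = -0.47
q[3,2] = 93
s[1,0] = 6.96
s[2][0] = -51.56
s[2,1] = -80.06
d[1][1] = 12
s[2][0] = -51.56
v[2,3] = -55.21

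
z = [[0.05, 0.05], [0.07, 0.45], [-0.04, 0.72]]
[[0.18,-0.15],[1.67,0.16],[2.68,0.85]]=z@[[-0.07, -3.88], [3.72, 0.97]]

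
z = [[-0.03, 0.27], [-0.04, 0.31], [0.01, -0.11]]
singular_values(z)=[0.43, 0.0]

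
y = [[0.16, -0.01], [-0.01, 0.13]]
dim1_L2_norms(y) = [0.16, 0.13]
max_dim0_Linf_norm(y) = 0.16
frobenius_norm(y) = 0.21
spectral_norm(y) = 0.16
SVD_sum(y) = [[0.15, -0.05], [-0.05, 0.01]] + [[0.01, 0.04], [0.04, 0.12]]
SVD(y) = [[-0.96,0.29], [0.29,0.96]] @ diag([0.16302775637731998, 0.12697224362268003]) @ [[-0.96, 0.29],[0.29, 0.96]]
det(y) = 0.02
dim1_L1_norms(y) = [0.17, 0.14]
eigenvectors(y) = [[0.96, 0.29], [-0.29, 0.96]]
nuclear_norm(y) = 0.29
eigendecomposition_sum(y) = [[0.15, -0.05], [-0.05, 0.01]] + [[0.01, 0.04], [0.04, 0.12]]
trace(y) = 0.29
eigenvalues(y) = [0.16, 0.13]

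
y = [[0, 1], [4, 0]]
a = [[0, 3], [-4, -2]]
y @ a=[[-4, -2], [0, 12]]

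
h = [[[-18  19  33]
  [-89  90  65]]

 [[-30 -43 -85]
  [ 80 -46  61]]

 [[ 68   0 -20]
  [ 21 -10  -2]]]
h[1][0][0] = -30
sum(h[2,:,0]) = 89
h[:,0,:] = [[-18, 19, 33], [-30, -43, -85], [68, 0, -20]]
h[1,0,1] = -43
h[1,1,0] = 80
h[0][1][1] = 90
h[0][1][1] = 90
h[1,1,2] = 61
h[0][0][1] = 19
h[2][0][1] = 0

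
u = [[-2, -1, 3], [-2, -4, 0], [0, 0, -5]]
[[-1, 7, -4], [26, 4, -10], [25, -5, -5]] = u@[[-5, -2, 3], [-4, 0, 1], [-5, 1, 1]]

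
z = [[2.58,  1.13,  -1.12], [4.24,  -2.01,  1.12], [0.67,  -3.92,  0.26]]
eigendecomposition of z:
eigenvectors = [[(-0.78+0j), 0.04+0.14j, (0.04-0.14j)], [(-0.49+0j), (0.37-0.42j), 0.37+0.42j], [0.39+0.00j, (0.81+0j), 0.81-0.00j]]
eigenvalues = [(3.85+0j), (-1.51+2.16j), (-1.51-2.16j)]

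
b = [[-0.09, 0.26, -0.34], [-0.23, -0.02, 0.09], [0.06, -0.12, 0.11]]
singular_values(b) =[0.47, 0.25, 0.02]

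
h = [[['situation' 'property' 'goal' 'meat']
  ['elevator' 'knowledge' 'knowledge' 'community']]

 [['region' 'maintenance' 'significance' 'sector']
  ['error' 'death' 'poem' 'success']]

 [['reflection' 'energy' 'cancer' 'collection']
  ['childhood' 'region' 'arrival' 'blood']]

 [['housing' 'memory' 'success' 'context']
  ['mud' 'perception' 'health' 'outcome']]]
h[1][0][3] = 'sector'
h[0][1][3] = 'community'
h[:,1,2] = ['knowledge', 'poem', 'arrival', 'health']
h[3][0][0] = 'housing'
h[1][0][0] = 'region'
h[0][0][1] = 'property'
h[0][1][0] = 'elevator'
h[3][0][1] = 'memory'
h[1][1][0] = 'error'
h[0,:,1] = ['property', 'knowledge']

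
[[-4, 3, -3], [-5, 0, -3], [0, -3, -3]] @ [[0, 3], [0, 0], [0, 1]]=[[0, -15], [0, -18], [0, -3]]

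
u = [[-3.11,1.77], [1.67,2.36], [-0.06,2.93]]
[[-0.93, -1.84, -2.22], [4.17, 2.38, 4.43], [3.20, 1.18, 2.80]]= u@ [[0.93, 0.83, 1.27], [1.11, 0.42, 0.98]]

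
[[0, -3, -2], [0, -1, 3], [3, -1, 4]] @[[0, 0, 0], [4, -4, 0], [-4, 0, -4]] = [[-4, 12, 8], [-16, 4, -12], [-20, 4, -16]]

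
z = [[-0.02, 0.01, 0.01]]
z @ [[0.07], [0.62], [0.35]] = [[0.01]]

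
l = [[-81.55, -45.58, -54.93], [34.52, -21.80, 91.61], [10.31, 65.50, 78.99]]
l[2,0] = 10.31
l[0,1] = -45.58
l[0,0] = -81.55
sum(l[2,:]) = 154.8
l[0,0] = -81.55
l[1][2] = 91.61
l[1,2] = 91.61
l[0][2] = -54.93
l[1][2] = 91.61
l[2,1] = 65.5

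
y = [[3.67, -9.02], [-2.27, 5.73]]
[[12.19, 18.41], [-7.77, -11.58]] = y @ [[-0.34, 1.87], [-1.49, -1.28]]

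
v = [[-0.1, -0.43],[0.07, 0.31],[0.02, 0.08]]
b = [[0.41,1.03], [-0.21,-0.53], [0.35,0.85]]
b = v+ [[0.51, 1.46], [-0.28, -0.84], [0.33, 0.77]]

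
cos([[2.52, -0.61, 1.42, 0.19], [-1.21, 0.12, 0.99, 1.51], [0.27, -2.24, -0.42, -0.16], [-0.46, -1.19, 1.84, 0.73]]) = [[-0.1, 2.16, -1.14, -0.36], [1.6, 3.70, -1.06, -0.78], [-1.3, -0.38, 2.75, 2.27], [0.40, 3.52, 0.64, 1.91]]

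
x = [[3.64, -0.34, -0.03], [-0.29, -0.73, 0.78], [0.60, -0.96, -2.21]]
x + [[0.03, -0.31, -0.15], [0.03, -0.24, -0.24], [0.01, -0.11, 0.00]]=[[3.67, -0.65, -0.18], [-0.26, -0.97, 0.54], [0.61, -1.07, -2.21]]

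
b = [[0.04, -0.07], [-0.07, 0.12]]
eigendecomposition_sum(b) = [[-0.0, -0.00], [-0.00, -0.0]] + [[0.04, -0.07], [-0.07, 0.12]]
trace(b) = 0.16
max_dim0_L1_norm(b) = 0.19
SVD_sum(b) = [[0.04, -0.07], [-0.07, 0.12]] + [[-0.0, -0.0], [-0.00, -0.00]]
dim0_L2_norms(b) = [0.08, 0.14]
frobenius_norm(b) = 0.16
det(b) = -0.00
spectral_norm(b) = 0.16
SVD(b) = [[-0.50, 0.86], [0.86, 0.50]] @ diag([0.16062257748298547, 0.0006225774829855043]) @ [[-0.50, 0.86],  [-0.86, -0.50]]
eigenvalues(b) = [-0.0, 0.16]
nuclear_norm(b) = 0.16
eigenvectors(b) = [[-0.86, 0.5], [-0.50, -0.86]]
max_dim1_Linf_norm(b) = 0.12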